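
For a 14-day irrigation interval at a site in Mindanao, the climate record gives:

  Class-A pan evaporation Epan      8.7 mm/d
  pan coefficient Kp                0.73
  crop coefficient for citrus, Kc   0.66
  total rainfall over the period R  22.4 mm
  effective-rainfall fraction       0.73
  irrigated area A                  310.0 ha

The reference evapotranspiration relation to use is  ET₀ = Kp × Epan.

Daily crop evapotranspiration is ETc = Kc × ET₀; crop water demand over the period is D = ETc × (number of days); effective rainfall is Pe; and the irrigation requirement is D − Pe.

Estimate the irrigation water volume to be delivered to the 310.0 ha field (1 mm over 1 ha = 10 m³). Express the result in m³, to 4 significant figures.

ET₀ = 0.73 × 8.7 = 6.3510 mm/d
ETc = Kc × ET₀ = 0.66 × 6.3510 = 4.1917 mm/d
Crop demand D = ETc × 14 d = 4.1917 × 14 = 58.684 mm
Pe = 0.73 × 22.4 = 16.352 mm
D − Pe = 58.684 − 16.352 = 42.332 mm
Volume = 42.332 mm × 310.0 ha × 10 = 131229.2 m³

131200 m³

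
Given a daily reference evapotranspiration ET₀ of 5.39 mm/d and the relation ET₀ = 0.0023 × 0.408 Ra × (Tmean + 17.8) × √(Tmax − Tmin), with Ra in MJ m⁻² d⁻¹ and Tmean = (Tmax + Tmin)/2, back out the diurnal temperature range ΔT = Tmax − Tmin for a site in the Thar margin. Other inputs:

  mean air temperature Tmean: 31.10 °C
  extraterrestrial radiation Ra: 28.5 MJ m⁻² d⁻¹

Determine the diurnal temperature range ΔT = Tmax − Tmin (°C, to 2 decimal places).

16.99 °C

√ΔT = ET₀ / [0.0023 × 0.408 × Ra × (Tmean+17.8)] = 5.39 / (0.0023 × 11.6280 × 48.90) = 4.1214
ΔT = 4.1214² = 16.986 °C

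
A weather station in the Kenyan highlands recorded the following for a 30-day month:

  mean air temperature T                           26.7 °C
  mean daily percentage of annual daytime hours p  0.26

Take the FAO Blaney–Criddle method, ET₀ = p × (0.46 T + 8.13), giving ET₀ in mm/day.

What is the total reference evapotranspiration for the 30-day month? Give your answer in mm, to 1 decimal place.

ET₀ = 0.26 × (0.46 × 26.7 + 8.13) = 0.26 × 20.412 = 5.3071 mm/d
Monthly total = 5.3071 × 30 = 159.213 mm

159.2 mm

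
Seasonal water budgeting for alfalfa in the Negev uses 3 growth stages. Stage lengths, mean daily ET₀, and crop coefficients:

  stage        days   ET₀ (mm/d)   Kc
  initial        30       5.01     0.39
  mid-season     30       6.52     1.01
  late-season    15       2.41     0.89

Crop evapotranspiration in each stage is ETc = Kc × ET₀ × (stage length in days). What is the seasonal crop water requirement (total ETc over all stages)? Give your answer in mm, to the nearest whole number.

288 mm

initial: 0.39 × 5.01 × 30 = 58.62 mm
mid-season: 1.01 × 6.52 × 30 = 197.56 mm
late-season: 0.89 × 2.41 × 15 = 32.17 mm
Seasonal total = 288.35 mm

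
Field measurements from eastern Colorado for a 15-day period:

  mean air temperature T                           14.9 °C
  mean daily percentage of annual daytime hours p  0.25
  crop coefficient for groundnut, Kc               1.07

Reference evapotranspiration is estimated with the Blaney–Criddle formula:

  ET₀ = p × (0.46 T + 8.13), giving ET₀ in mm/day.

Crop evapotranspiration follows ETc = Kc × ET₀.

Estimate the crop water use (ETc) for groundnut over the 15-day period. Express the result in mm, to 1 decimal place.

60.1 mm

ET₀ = 0.25 × (0.46 × 14.9 + 8.13) = 0.25 × 14.984 = 3.7460 mm/d
ETc = Kc × ET₀ = 1.07 × 3.7460 = 4.0082 mm/d
Over 15 days: 4.0082 × 15 = 60.123 mm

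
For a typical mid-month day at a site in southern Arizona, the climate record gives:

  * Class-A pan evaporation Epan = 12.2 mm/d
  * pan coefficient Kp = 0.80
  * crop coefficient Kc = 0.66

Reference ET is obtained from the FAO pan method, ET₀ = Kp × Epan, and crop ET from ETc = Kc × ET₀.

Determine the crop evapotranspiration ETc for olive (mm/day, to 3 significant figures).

ET₀ = 0.80 × 12.2 = 9.7600 mm/d
ETc = Kc × ET₀ = 0.66 × 9.7600 = 6.4416 mm/d

6.44 mm/day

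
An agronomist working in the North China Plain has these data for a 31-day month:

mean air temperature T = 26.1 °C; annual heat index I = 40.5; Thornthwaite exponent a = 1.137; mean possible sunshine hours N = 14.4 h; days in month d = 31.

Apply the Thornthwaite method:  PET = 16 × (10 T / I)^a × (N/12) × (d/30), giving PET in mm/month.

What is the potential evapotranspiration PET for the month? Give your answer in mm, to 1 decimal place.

165.0 mm

10T/I = 10 × 26.1 / 40.5 = 6.4444
(10T/I)^a = 6.4444^1.137 = 8.3184
Uncorrected PET = 16 × 8.3184 = 133.094 mm
Correction = (N/12)(d/30) = (14.4/12)(31/30) = 1.2400
PET = 133.094 × 1.2400 = 165.037 mm/month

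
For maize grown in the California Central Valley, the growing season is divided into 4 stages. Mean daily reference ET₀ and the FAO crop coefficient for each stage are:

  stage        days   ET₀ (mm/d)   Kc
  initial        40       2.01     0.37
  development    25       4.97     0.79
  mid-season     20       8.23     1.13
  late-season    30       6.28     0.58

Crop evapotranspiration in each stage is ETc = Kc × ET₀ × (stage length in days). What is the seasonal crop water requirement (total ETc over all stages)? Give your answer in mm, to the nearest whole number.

423 mm

initial: 0.37 × 2.01 × 40 = 29.75 mm
development: 0.79 × 4.97 × 25 = 98.16 mm
mid-season: 1.13 × 8.23 × 20 = 186.00 mm
late-season: 0.58 × 6.28 × 30 = 109.27 mm
Seasonal total = 423.18 mm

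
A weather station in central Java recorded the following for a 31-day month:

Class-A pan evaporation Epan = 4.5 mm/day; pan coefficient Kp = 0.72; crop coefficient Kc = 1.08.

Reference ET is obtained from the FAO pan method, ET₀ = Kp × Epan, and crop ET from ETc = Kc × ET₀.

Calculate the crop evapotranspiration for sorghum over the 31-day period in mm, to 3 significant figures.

108 mm

ET₀ = 0.72 × 4.5 = 3.2400 mm/d
ETc = Kc × ET₀ = 1.08 × 3.2400 = 3.4992 mm/d
Over 31 days: 3.4992 × 31 = 108.475 mm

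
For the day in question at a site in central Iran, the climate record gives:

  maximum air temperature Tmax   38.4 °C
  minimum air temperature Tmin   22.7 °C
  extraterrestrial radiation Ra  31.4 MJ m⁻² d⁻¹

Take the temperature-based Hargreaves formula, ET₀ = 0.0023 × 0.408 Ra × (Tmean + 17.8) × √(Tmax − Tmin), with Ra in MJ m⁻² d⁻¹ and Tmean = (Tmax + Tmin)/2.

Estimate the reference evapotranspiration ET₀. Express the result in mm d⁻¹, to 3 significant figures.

5.65 mm d⁻¹

Tmean = (38.4 + 22.7)/2 = 30.55 °C
0.408 Ra = 0.408 × 31.4 = 12.8112 mm/d equivalent
ET₀ = 0.0023 × 12.8112 × (30.55 + 17.8) × √15.7 = 0.0023 × 12.8112 × 48.35 × 3.9623 = 5.6450 mm/d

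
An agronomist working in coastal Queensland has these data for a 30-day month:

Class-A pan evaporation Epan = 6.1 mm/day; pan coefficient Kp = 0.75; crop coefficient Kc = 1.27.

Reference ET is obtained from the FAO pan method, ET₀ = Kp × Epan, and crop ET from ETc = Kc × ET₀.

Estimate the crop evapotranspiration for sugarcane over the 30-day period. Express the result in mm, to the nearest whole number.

ET₀ = 0.75 × 6.1 = 4.5750 mm/d
ETc = Kc × ET₀ = 1.27 × 4.5750 = 5.8103 mm/d
Over 30 days: 5.8103 × 30 = 174.309 mm

174 mm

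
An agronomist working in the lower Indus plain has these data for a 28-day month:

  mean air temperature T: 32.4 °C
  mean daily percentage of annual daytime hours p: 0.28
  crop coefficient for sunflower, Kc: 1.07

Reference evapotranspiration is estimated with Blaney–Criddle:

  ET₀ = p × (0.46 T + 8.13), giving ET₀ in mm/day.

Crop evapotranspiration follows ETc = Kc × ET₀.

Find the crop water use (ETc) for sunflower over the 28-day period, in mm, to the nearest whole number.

ET₀ = 0.28 × (0.46 × 32.4 + 8.13) = 0.28 × 23.034 = 6.4495 mm/d
ETc = Kc × ET₀ = 1.07 × 6.4495 = 6.9010 mm/d
Over 28 days: 6.9010 × 28 = 193.228 mm

193 mm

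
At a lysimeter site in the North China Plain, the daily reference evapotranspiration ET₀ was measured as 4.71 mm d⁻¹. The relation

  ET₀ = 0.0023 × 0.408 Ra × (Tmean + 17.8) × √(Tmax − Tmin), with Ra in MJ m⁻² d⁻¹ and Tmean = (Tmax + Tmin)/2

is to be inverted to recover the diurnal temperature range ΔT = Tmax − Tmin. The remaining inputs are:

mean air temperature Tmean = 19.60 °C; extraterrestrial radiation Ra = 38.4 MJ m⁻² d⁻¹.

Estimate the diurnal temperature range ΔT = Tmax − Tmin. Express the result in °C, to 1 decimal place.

√ΔT = ET₀ / [0.0023 × 0.408 × Ra × (Tmean+17.8)] = 4.71 / (0.0023 × 15.6672 × 37.40) = 3.4949
ΔT = 3.4949² = 12.214 °C

12.2 °C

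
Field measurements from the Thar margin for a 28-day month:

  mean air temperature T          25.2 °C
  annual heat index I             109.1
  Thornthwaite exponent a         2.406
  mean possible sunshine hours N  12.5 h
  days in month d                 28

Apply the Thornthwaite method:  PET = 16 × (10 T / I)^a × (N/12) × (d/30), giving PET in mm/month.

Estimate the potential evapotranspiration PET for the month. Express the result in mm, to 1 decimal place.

10T/I = 10 × 25.2 / 109.1 = 2.3098
(10T/I)^a = 2.3098^2.406 = 7.4948
Uncorrected PET = 16 × 7.4948 = 119.917 mm
Correction = (N/12)(d/30) = (12.5/12)(28/30) = 0.9722
PET = 119.917 × 0.9722 = 116.583 mm/month

116.6 mm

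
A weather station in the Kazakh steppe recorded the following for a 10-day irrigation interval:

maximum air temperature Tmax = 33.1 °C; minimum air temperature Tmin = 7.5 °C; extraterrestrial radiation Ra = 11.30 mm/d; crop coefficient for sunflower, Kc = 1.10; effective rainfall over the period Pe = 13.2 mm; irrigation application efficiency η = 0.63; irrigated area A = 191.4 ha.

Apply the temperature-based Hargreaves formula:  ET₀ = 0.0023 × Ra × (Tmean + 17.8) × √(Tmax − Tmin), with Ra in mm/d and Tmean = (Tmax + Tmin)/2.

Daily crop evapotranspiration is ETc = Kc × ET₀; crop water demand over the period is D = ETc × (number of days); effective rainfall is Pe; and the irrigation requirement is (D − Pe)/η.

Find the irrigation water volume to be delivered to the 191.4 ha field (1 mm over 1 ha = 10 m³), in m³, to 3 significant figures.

Tmean = (33.1 + 7.5)/2 = 20.30 °C
ET₀ = 0.0023 × 11.30 × (20.30 + 17.8) × √25.6 = 0.0023 × 11.30 × 38.10 × 5.0596 = 5.0101 mm/d
ETc = Kc × ET₀ = 1.10 × 5.0101 = 5.5111 mm/d
Crop demand D = ETc × 10 d = 5.5111 × 10 = 55.111 mm
D − Pe = 55.111 − 13.2 = 41.911 mm
Gross irrigation = 41.911 / 0.63 = 66.525 mm
Volume = 66.525 mm × 191.4 ha × 10 = 127328.9 m³

127000 m³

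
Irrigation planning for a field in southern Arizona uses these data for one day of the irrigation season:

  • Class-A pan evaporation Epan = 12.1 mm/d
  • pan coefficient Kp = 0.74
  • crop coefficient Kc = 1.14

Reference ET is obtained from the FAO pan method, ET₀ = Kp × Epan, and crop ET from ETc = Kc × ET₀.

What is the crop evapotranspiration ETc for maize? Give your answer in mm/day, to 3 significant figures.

ET₀ = 0.74 × 12.1 = 8.9540 mm/d
ETc = Kc × ET₀ = 1.14 × 8.9540 = 10.2076 mm/d

10.2 mm/day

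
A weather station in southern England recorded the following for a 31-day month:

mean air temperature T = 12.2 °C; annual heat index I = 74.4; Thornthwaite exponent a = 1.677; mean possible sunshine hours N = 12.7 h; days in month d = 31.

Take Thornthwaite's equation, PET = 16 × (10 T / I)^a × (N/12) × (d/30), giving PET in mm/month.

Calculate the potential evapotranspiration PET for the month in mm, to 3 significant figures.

10T/I = 10 × 12.2 / 74.4 = 1.6398
(10T/I)^a = 1.6398^1.677 = 2.2919
Uncorrected PET = 16 × 2.2919 = 36.670 mm
Correction = (N/12)(d/30) = (12.7/12)(31/30) = 1.0936
PET = 36.670 × 1.0936 = 40.102 mm/month

40.1 mm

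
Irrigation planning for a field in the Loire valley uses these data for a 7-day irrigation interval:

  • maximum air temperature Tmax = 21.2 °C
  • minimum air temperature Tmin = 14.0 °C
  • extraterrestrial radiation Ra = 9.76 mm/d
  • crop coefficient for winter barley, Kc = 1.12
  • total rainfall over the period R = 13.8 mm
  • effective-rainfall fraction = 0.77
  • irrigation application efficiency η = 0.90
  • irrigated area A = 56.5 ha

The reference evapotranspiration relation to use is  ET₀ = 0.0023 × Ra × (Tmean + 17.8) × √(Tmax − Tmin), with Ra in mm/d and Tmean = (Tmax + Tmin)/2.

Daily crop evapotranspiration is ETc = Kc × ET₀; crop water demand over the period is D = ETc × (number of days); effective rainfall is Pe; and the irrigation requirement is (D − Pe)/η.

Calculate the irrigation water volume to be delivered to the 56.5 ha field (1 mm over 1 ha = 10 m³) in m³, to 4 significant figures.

Tmean = (21.2 + 14.0)/2 = 17.60 °C
ET₀ = 0.0023 × 9.76 × (17.60 + 17.8) × √7.2 = 0.0023 × 9.76 × 35.40 × 2.6833 = 2.1323 mm/d
ETc = Kc × ET₀ = 1.12 × 2.1323 = 2.3882 mm/d
Crop demand D = ETc × 7 d = 2.3882 × 7 = 16.717 mm
Pe = 0.77 × 13.8 = 10.626 mm
D − Pe = 16.717 − 10.626 = 6.091 mm
Gross irrigation = 6.091 / 0.90 = 6.768 mm
Volume = 6.768 mm × 56.5 ha × 10 = 3823.9 m³

3824 m³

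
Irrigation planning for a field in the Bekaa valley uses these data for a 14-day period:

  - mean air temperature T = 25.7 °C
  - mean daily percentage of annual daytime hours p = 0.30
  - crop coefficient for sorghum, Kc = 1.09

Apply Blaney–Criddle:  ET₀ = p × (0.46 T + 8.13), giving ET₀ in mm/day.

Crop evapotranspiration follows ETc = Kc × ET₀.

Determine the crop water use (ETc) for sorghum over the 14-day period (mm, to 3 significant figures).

ET₀ = 0.30 × (0.46 × 25.7 + 8.13) = 0.30 × 19.952 = 5.9856 mm/d
ETc = Kc × ET₀ = 1.09 × 5.9856 = 6.5243 mm/d
Over 14 days: 6.5243 × 14 = 91.340 mm

91.3 mm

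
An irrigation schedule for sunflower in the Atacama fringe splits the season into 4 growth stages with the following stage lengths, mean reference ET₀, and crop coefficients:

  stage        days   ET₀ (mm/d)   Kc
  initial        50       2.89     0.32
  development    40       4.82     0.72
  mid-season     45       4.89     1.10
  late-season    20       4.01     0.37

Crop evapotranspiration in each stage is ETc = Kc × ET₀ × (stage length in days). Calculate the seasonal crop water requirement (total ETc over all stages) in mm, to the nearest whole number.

457 mm

initial: 0.32 × 2.89 × 50 = 46.24 mm
development: 0.72 × 4.82 × 40 = 138.82 mm
mid-season: 1.10 × 4.89 × 45 = 242.06 mm
late-season: 0.37 × 4.01 × 20 = 29.67 mm
Seasonal total = 456.79 mm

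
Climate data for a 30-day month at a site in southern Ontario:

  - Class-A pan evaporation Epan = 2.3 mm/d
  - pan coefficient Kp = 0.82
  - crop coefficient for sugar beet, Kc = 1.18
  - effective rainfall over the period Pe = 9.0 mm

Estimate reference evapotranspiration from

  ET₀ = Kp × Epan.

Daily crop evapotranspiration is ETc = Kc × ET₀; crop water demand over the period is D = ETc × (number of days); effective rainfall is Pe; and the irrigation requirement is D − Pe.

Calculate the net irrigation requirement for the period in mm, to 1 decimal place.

ET₀ = 0.82 × 2.3 = 1.8860 mm/d
ETc = Kc × ET₀ = 1.18 × 1.8860 = 2.2255 mm/d
Crop demand D = ETc × 30 d = 2.2255 × 30 = 66.765 mm
D − Pe = 66.765 − 9.0 = 57.765 mm

57.8 mm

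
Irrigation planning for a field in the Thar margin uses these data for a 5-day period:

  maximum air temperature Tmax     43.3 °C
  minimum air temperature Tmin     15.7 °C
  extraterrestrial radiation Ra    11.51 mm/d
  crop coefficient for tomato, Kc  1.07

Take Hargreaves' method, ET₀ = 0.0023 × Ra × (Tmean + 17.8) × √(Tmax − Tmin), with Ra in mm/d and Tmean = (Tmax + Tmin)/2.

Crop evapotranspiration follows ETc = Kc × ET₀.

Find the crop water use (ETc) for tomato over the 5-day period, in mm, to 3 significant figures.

Tmean = (43.3 + 15.7)/2 = 29.50 °C
ET₀ = 0.0023 × 11.51 × (29.50 + 17.8) × √27.6 = 0.0023 × 11.51 × 47.30 × 5.2536 = 6.5784 mm/d
ETc = Kc × ET₀ = 1.07 × 6.5784 = 7.0389 mm/d
Over 5 days: 7.0389 × 5 = 35.195 mm

35.2 mm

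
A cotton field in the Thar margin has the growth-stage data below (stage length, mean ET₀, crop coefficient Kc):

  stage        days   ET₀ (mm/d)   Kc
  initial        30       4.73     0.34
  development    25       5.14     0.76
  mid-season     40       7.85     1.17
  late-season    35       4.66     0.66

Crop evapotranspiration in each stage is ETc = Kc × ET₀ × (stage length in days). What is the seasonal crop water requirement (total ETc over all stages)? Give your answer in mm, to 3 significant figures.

621 mm

initial: 0.34 × 4.73 × 30 = 48.25 mm
development: 0.76 × 5.14 × 25 = 97.66 mm
mid-season: 1.17 × 7.85 × 40 = 367.38 mm
late-season: 0.66 × 4.66 × 35 = 107.65 mm
Seasonal total = 620.94 mm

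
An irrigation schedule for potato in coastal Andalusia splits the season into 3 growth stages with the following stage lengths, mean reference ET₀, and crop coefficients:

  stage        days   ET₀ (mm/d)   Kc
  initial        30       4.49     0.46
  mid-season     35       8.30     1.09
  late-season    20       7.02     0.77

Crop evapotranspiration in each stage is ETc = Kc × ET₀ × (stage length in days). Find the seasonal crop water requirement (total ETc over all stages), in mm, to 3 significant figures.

487 mm

initial: 0.46 × 4.49 × 30 = 61.96 mm
mid-season: 1.09 × 8.30 × 35 = 316.65 mm
late-season: 0.77 × 7.02 × 20 = 108.11 mm
Seasonal total = 486.72 mm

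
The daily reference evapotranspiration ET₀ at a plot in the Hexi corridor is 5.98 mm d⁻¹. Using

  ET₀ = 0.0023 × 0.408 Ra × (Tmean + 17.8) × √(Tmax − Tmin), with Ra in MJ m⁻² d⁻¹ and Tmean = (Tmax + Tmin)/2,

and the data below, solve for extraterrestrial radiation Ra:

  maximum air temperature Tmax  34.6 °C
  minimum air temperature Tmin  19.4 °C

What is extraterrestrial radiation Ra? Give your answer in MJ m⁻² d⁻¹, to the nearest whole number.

36 MJ m⁻² d⁻¹

Tmean = (34.6+19.4)/2 = 27.00 °C; ΔT = 15.2
Ra = ET₀ / [0.0023 × 0.408 × (Tmean+17.8) × √ΔT]
   = 5.98 / (0.0023 × 0.408 × 44.80 × 3.8987) = 36.485 MJ m⁻² d⁻¹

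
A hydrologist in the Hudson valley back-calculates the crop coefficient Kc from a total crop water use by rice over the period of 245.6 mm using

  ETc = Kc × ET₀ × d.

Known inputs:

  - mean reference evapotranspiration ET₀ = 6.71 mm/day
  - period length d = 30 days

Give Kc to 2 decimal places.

ETc = Kc × ET₀ × d  ⇒  Kc = ETc / (ET₀ × d)
Kc = 245.6 / (6.71 × 30) = 245.6 / 201.30 = 1.2201

1.22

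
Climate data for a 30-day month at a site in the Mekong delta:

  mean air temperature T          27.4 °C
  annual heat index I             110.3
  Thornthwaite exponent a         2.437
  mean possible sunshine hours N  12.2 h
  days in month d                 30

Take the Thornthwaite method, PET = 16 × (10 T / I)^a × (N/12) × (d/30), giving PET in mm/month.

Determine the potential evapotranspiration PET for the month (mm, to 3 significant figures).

149 mm

10T/I = 10 × 27.4 / 110.3 = 2.4841
(10T/I)^a = 2.4841^2.437 = 9.1839
Uncorrected PET = 16 × 9.1839 = 146.942 mm
Correction = (N/12)(d/30) = (12.2/12)(30/30) = 1.0167
PET = 146.942 × 1.0167 = 149.396 mm/month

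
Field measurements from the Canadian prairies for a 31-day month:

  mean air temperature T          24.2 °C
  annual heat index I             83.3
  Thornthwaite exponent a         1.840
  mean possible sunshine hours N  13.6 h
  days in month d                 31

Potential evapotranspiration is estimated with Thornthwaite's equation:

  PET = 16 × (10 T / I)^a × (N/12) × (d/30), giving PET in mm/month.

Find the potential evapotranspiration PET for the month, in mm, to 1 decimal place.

133.3 mm

10T/I = 10 × 24.2 / 83.3 = 2.9052
(10T/I)^a = 2.9052^1.840 = 7.1161
Uncorrected PET = 16 × 7.1161 = 113.858 mm
Correction = (N/12)(d/30) = (13.6/12)(31/30) = 1.1711
PET = 113.858 × 1.1711 = 133.339 mm/month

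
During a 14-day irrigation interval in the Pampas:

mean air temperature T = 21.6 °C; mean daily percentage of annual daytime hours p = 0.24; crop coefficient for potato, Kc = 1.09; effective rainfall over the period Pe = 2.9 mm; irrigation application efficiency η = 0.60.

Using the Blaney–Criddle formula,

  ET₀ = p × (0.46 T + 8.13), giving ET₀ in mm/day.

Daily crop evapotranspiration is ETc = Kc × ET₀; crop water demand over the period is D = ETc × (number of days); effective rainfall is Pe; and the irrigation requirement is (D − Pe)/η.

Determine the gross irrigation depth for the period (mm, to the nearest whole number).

105 mm

ET₀ = 0.24 × (0.46 × 21.6 + 8.13) = 0.24 × 18.066 = 4.3358 mm/d
ETc = Kc × ET₀ = 1.09 × 4.3358 = 4.7260 mm/d
Crop demand D = ETc × 14 d = 4.7260 × 14 = 66.164 mm
D − Pe = 66.164 − 2.9 = 63.264 mm
Gross irrigation = 63.264 / 0.60 = 105.440 mm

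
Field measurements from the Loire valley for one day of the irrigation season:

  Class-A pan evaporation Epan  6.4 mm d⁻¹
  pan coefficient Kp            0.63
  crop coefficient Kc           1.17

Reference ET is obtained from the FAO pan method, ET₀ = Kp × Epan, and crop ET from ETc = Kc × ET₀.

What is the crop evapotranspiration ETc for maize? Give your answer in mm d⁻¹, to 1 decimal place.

4.7 mm d⁻¹

ET₀ = 0.63 × 6.4 = 4.0320 mm/d
ETc = Kc × ET₀ = 1.17 × 4.0320 = 4.7174 mm/d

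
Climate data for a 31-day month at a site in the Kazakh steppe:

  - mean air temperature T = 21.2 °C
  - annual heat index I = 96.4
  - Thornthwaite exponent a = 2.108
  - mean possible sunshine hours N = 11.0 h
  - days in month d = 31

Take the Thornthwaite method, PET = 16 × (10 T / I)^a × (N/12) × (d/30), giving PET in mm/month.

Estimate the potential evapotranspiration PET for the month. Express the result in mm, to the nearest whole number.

10T/I = 10 × 21.2 / 96.4 = 2.1992
(10T/I)^a = 2.1992^2.108 = 5.2662
Uncorrected PET = 16 × 5.2662 = 84.259 mm
Correction = (N/12)(d/30) = (11.0/12)(31/30) = 0.9472
PET = 84.259 × 0.9472 = 79.810 mm/month

80 mm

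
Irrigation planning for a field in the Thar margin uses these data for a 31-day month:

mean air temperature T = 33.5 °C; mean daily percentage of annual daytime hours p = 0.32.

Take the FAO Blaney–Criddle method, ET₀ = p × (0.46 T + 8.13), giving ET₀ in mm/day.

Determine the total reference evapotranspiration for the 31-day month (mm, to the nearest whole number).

234 mm

ET₀ = 0.32 × (0.46 × 33.5 + 8.13) = 0.32 × 23.540 = 7.5328 mm/d
Monthly total = 7.5328 × 31 = 233.517 mm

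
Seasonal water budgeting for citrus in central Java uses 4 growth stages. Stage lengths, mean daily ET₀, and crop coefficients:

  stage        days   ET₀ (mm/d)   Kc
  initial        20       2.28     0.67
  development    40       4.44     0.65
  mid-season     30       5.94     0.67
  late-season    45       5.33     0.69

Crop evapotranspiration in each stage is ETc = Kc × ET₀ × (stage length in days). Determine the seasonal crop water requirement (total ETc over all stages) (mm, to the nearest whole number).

431 mm

initial: 0.67 × 2.28 × 20 = 30.55 mm
development: 0.65 × 4.44 × 40 = 115.44 mm
mid-season: 0.67 × 5.94 × 30 = 119.39 mm
late-season: 0.69 × 5.33 × 45 = 165.50 mm
Seasonal total = 430.88 mm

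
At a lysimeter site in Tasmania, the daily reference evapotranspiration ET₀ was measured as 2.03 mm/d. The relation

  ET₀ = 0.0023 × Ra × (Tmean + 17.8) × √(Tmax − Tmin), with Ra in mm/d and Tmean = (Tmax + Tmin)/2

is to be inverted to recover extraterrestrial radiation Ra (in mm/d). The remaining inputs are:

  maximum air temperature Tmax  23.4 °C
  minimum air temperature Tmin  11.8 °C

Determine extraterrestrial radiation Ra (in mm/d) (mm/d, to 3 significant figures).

7.32 mm/d

Tmean = 17.60 °C; √ΔT = 3.4059
Ra = ET₀ / [0.0023 × (Tmean+17.8) × √ΔT] = 2.03 / (0.0023 × 35.40 × 3.4059) = 7.320 mm/d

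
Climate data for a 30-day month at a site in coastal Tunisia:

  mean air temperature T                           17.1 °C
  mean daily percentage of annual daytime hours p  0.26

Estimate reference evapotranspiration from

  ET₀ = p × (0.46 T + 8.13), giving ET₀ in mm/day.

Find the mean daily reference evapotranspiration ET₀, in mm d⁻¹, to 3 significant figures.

4.16 mm d⁻¹

ET₀ = 0.26 × (0.46 × 17.1 + 8.13) = 0.26 × 15.996 = 4.1590 mm/d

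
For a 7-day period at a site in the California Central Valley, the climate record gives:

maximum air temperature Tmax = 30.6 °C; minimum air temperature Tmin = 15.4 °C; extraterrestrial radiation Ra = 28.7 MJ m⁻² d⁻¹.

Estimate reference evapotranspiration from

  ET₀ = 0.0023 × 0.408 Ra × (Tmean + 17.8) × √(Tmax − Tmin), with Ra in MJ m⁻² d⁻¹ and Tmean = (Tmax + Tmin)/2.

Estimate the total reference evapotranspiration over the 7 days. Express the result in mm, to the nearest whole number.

Tmean = (30.6 + 15.4)/2 = 23.00 °C
0.408 Ra = 0.408 × 28.7 = 11.7096 mm/d equivalent
ET₀ = 0.0023 × 11.7096 × (23.00 + 17.8) × √15.2 = 0.0023 × 11.7096 × 40.80 × 3.8987 = 4.2840 mm/d
Over 7 days: 4.2840 × 7 = 29.988 mm

30 mm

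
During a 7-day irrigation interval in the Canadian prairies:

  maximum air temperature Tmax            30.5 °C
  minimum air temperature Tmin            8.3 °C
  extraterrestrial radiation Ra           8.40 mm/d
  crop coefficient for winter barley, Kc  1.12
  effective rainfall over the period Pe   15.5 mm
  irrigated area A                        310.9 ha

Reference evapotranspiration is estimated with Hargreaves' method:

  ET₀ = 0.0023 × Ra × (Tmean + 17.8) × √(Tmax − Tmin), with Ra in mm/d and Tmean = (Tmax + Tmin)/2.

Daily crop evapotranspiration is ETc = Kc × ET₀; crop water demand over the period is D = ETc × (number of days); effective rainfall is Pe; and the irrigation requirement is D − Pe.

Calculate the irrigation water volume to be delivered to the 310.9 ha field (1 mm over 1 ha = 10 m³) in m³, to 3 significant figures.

34400 m³

Tmean = (30.5 + 8.3)/2 = 19.40 °C
ET₀ = 0.0023 × 8.40 × (19.40 + 17.8) × √22.2 = 0.0023 × 8.40 × 37.20 × 4.7117 = 3.3863 mm/d
ETc = Kc × ET₀ = 1.12 × 3.3863 = 3.7927 mm/d
Crop demand D = ETc × 7 d = 3.7927 × 7 = 26.549 mm
D − Pe = 26.549 − 15.5 = 11.049 mm
Volume = 11.049 mm × 310.9 ha × 10 = 34351.3 m³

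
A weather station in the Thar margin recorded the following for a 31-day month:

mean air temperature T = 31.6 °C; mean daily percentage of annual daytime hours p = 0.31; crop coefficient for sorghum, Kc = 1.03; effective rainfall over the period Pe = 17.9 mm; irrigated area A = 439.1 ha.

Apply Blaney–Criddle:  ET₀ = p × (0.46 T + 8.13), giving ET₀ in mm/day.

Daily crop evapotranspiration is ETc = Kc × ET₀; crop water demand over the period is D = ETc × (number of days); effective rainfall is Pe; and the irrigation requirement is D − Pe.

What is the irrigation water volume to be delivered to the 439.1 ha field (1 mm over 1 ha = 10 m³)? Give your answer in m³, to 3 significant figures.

907000 m³

ET₀ = 0.31 × (0.46 × 31.6 + 8.13) = 0.31 × 22.666 = 7.0265 mm/d
ETc = Kc × ET₀ = 1.03 × 7.0265 = 7.2373 mm/d
Crop demand D = ETc × 31 d = 7.2373 × 31 = 224.356 mm
D − Pe = 224.356 − 17.9 = 206.456 mm
Volume = 206.456 mm × 439.1 ha × 10 = 906548.3 m³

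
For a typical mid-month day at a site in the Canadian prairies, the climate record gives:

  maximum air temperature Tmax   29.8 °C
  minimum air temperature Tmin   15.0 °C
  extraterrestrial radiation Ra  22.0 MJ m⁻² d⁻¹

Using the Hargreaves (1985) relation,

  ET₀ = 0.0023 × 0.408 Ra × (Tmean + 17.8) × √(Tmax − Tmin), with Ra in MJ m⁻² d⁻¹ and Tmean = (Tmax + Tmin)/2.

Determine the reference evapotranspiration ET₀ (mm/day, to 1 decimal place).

3.2 mm/day

Tmean = (29.8 + 15.0)/2 = 22.40 °C
0.408 Ra = 0.408 × 22.0 = 8.9760 mm/d equivalent
ET₀ = 0.0023 × 8.9760 × (22.40 + 17.8) × √14.8 = 0.0023 × 8.9760 × 40.20 × 3.8471 = 3.1928 mm/d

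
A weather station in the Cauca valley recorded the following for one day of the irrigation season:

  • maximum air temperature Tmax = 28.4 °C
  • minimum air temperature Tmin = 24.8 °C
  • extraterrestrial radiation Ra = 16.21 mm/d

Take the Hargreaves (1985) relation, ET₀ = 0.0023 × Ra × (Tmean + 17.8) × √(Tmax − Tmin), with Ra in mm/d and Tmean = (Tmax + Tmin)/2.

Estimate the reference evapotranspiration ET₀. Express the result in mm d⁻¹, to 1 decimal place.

3.1 mm d⁻¹

Tmean = (28.4 + 24.8)/2 = 26.60 °C
ET₀ = 0.0023 × 16.21 × (26.60 + 17.8) × √3.6 = 0.0023 × 16.21 × 44.40 × 1.8974 = 3.1409 mm/d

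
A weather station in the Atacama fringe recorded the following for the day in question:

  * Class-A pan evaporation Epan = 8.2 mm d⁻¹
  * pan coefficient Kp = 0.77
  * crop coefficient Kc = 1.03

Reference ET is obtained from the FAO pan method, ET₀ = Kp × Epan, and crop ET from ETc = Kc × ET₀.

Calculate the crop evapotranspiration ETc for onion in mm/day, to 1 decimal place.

ET₀ = 0.77 × 8.2 = 6.3140 mm/d
ETc = Kc × ET₀ = 1.03 × 6.3140 = 6.5034 mm/d

6.5 mm/day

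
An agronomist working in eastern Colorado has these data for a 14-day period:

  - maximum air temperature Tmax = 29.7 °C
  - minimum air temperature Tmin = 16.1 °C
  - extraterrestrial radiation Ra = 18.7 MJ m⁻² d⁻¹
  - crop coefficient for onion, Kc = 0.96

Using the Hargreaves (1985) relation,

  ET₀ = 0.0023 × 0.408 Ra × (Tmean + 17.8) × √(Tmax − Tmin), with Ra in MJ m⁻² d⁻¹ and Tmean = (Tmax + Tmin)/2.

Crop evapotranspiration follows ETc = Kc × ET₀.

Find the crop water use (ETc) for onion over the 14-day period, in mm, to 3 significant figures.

Tmean = (29.7 + 16.1)/2 = 22.90 °C
0.408 Ra = 0.408 × 18.7 = 7.6296 mm/d equivalent
ET₀ = 0.0023 × 7.6296 × (22.90 + 17.8) × √13.6 = 0.0023 × 7.6296 × 40.70 × 3.6878 = 2.6339 mm/d
ETc = Kc × ET₀ = 0.96 × 2.6339 = 2.5285 mm/d
Over 14 days: 2.5285 × 14 = 35.399 mm

35.4 mm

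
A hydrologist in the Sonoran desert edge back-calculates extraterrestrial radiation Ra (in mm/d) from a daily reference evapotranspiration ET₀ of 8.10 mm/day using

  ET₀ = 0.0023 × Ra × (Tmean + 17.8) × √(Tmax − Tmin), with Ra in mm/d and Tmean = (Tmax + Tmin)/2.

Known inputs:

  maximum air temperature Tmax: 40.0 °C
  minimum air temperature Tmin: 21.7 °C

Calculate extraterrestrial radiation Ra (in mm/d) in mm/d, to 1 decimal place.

Tmean = 30.85 °C; √ΔT = 4.2778
Ra = ET₀ / [0.0023 × (Tmean+17.8) × √ΔT] = 8.10 / (0.0023 × 48.65 × 4.2778) = 16.922 mm/d

16.9 mm/d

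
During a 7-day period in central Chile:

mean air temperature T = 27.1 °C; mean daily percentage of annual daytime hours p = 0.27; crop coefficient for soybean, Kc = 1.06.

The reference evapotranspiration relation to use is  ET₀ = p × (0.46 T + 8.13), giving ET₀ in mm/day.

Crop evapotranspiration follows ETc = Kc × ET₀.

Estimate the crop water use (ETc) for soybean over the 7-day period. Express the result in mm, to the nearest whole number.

41 mm

ET₀ = 0.27 × (0.46 × 27.1 + 8.13) = 0.27 × 20.596 = 5.5609 mm/d
ETc = Kc × ET₀ = 1.06 × 5.5609 = 5.8946 mm/d
Over 7 days: 5.8946 × 7 = 41.262 mm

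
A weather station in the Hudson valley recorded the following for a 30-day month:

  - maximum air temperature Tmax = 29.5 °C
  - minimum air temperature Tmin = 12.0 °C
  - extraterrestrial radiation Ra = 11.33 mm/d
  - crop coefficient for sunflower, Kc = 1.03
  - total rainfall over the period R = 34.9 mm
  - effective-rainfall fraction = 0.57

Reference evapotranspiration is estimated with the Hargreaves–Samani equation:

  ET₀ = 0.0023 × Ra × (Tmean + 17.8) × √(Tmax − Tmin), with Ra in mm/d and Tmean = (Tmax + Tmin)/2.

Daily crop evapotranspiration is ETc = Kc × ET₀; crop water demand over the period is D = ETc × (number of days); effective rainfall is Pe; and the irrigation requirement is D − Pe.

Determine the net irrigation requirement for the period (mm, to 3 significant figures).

Tmean = (29.5 + 12.0)/2 = 20.75 °C
ET₀ = 0.0023 × 11.33 × (20.75 + 17.8) × √17.5 = 0.0023 × 11.33 × 38.55 × 4.1833 = 4.2024 mm/d
ETc = Kc × ET₀ = 1.03 × 4.2024 = 4.3285 mm/d
Crop demand D = ETc × 30 d = 4.3285 × 30 = 129.855 mm
Pe = 0.57 × 34.9 = 19.893 mm
D − Pe = 129.855 − 19.893 = 109.962 mm

110 mm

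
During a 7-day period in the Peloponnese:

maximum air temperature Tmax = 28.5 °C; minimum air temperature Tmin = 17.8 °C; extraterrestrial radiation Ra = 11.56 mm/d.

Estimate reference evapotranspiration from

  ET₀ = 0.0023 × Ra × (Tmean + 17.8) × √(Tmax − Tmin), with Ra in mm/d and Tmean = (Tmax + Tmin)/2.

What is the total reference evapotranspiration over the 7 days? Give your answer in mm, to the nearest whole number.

Tmean = (28.5 + 17.8)/2 = 23.15 °C
ET₀ = 0.0023 × 11.56 × (23.15 + 17.8) × √10.7 = 0.0023 × 11.56 × 40.95 × 3.2711 = 3.5615 mm/d
Over 7 days: 3.5615 × 7 = 24.931 mm

25 mm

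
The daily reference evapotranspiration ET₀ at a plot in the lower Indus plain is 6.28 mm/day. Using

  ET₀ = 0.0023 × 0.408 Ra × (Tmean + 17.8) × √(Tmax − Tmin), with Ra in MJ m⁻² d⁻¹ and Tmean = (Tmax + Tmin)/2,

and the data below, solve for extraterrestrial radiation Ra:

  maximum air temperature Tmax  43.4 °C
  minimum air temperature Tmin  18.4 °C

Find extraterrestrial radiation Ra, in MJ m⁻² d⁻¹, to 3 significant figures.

27.5 MJ m⁻² d⁻¹

Tmean = (43.4+18.4)/2 = 30.90 °C; ΔT = 25.0
Ra = ET₀ / [0.0023 × 0.408 × (Tmean+17.8) × √ΔT]
   = 6.28 / (0.0023 × 0.408 × 48.70 × 5.0000) = 27.484 MJ m⁻² d⁻¹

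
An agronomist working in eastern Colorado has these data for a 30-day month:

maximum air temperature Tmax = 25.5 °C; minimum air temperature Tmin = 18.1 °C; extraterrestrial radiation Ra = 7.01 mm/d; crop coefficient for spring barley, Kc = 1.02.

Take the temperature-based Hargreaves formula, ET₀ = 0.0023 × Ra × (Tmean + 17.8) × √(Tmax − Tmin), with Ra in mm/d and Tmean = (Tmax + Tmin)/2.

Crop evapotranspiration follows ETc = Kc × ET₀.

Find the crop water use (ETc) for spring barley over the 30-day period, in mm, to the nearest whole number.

Tmean = (25.5 + 18.1)/2 = 21.80 °C
ET₀ = 0.0023 × 7.01 × (21.80 + 17.8) × √7.4 = 0.0023 × 7.01 × 39.60 × 2.7203 = 1.7368 mm/d
ETc = Kc × ET₀ = 1.02 × 1.7368 = 1.7715 mm/d
Over 30 days: 1.7715 × 30 = 53.145 mm

53 mm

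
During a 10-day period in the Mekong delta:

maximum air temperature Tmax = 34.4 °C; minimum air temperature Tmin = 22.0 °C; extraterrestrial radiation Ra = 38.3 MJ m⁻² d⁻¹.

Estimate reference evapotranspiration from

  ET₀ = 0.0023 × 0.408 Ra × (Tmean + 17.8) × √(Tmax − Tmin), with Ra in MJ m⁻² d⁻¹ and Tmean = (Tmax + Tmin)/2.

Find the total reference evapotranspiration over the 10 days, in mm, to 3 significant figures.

58.2 mm

Tmean = (34.4 + 22.0)/2 = 28.20 °C
0.408 Ra = 0.408 × 38.3 = 15.6264 mm/d equivalent
ET₀ = 0.0023 × 15.6264 × (28.20 + 17.8) × √12.4 = 0.0023 × 15.6264 × 46.00 × 3.5214 = 5.8218 mm/d
Over 10 days: 5.8218 × 10 = 58.218 mm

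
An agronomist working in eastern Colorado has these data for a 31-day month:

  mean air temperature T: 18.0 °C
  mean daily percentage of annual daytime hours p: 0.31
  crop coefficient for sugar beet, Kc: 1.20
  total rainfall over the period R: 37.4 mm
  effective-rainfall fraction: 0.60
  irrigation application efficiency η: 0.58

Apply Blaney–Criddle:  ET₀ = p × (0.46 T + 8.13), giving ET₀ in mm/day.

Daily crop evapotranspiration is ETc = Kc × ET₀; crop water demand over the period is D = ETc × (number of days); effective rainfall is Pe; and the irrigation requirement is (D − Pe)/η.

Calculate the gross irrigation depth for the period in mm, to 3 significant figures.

288 mm

ET₀ = 0.31 × (0.46 × 18.0 + 8.13) = 0.31 × 16.410 = 5.0871 mm/d
ETc = Kc × ET₀ = 1.20 × 5.0871 = 6.1045 mm/d
Crop demand D = ETc × 31 d = 6.1045 × 31 = 189.240 mm
Pe = 0.60 × 37.4 = 22.440 mm
D − Pe = 189.240 − 22.440 = 166.800 mm
Gross irrigation = 166.800 / 0.58 = 287.586 mm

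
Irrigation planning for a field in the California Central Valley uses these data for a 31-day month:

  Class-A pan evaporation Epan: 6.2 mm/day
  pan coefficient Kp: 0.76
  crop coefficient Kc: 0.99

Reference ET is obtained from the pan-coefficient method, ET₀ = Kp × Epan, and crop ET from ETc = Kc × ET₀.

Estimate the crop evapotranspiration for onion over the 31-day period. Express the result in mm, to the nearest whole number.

145 mm

ET₀ = 0.76 × 6.2 = 4.7120 mm/d
ETc = Kc × ET₀ = 0.99 × 4.7120 = 4.6649 mm/d
Over 31 days: 4.6649 × 31 = 144.612 mm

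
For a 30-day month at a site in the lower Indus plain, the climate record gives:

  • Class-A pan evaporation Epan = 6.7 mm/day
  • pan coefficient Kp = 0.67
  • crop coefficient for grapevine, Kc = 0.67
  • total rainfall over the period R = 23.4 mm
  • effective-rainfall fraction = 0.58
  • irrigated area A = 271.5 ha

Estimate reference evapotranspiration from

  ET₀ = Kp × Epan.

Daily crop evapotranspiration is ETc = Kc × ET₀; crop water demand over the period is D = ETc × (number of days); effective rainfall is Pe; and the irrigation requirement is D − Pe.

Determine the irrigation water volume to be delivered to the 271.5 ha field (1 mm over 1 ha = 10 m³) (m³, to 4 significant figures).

ET₀ = 0.67 × 6.7 = 4.4890 mm/d
ETc = Kc × ET₀ = 0.67 × 4.4890 = 3.0076 mm/d
Crop demand D = ETc × 30 d = 3.0076 × 30 = 90.228 mm
Pe = 0.58 × 23.4 = 13.572 mm
D − Pe = 90.228 − 13.572 = 76.656 mm
Volume = 76.656 mm × 271.5 ha × 10 = 208121.0 m³

208100 m³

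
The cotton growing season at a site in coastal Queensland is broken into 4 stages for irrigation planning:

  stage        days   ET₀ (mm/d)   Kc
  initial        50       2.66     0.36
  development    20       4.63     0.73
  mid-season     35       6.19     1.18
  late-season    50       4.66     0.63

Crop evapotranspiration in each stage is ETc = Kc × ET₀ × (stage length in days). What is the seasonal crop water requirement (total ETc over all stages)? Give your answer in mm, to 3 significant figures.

518 mm

initial: 0.36 × 2.66 × 50 = 47.88 mm
development: 0.73 × 4.63 × 20 = 67.60 mm
mid-season: 1.18 × 6.19 × 35 = 255.65 mm
late-season: 0.63 × 4.66 × 50 = 146.79 mm
Seasonal total = 517.92 mm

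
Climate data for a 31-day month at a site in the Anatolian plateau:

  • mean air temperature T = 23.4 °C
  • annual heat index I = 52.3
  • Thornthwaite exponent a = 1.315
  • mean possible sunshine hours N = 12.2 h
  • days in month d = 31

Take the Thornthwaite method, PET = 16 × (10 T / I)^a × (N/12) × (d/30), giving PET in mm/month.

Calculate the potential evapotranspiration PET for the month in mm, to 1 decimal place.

120.6 mm

10T/I = 10 × 23.4 / 52.3 = 4.4742
(10T/I)^a = 4.4742^1.315 = 7.1728
Uncorrected PET = 16 × 7.1728 = 114.765 mm
Correction = (N/12)(d/30) = (12.2/12)(31/30) = 1.0506
PET = 114.765 × 1.0506 = 120.572 mm/month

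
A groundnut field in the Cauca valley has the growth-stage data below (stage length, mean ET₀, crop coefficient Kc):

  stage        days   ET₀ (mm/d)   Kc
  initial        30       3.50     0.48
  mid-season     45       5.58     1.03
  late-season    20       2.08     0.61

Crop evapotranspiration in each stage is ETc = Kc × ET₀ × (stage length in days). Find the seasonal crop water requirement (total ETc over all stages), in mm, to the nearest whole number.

334 mm

initial: 0.48 × 3.50 × 30 = 50.40 mm
mid-season: 1.03 × 5.58 × 45 = 258.63 mm
late-season: 0.61 × 2.08 × 20 = 25.38 mm
Seasonal total = 334.41 mm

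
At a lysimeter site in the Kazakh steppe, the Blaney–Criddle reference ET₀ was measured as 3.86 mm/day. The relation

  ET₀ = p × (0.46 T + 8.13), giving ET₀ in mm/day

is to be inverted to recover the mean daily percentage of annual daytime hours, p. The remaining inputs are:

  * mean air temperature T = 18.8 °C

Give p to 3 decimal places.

0.230

p = ET₀ / (0.46 T + 8.13) = 3.86 / (0.46 × 18.8 + 8.13) = 3.86 / 16.778 = 0.2301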